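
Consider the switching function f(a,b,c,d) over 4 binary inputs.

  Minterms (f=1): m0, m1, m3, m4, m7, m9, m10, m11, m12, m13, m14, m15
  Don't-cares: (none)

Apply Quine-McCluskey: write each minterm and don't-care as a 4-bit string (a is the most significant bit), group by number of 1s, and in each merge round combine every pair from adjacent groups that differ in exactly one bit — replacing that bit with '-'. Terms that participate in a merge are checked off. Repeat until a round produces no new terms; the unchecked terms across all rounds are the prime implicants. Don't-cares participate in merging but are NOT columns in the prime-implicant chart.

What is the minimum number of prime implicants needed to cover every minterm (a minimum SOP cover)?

Round 0: 0000✓ 0001✓ 0011✓ 0100✓ 0111✓ 1001✓ 1010✓ 1011✓ 1100✓ 1101✓ 1110✓ 1111✓
Round 1: -001✓ -011✓ -100 -111✓ 0-00 0-11✓ 00-1✓ 000- 1-01✓ 1-10✓ 1-11✓ 10-1✓ 101-✓ 11-0✓ 11-1✓ 110-✓ 111-✓
Round 2: --11 -0-1 1--1 1-1- 11--
PIs = {--11, -0-1, -100, 0-00, 000-, 1--1, 1-1-, 11--}
Coverage chart:
  m0: 0-00,000-
  m1: -0-1,000-
  m3: --11,-0-1
  m4: -100,0-00
  m7: --11 ←essential
  m9: -0-1,1--1
  m10: 1-1- ←essential
  m11: --11,-0-1,1--1,1-1-
  m12: -100,11--
  m13: 1--1,11--
  m14: 1-1-,11--
  m15: --11,1--1,1-1-,11--
Essential: --11, 1-1-
Petrick residual → -0-1, 0-00, 11--
Min cover (5 terms): cd + b'd + a'c'd' + ac + ab

5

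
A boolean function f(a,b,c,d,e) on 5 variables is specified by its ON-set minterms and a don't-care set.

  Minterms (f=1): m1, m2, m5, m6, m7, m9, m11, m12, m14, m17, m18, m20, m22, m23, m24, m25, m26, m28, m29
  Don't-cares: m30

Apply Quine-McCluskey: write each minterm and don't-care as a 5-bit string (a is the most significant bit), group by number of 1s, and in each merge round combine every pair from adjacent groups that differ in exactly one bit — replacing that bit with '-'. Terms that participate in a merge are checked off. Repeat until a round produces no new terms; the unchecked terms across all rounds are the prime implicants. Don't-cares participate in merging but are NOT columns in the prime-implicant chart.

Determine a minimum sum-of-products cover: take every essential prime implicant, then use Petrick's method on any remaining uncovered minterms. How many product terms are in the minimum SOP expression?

Round 0: 00001✓ 00010✓ 00101✓ 00110✓ 00111✓ 01001✓ 01011✓ 01100✓ 01110✓ 10001✓ 10010✓ 10100✓ 10110✓ 10111✓ 11000✓ 11001✓ 11010✓ 11100✓ 11101✓ 11110✓
Round 1: -0001✓ -0010✓ -0110✓ -0111✓ -1001✓ -1100✓ -1110✓ 0-001✓ 0-110✓ 00-01 00-10✓ 001-1 0011-✓ 010-1 011-0✓ 1-001✓ 1-010✓ 1-100✓ 1-110✓ 10-10✓ 101-0✓ 1011-✓ 11-00✓ 11-01✓ 11-10✓ 110-0✓ 1100-✓ 111-0✓ 1110-✓
Round 2: --001 --110 -0-10 -011- -11-0 1--10 1-1-0 11--0 11-0-
PIs = {--001, --110, -0-10, -011-, -11-0, 00-01, 001-1, 010-1, 1--10, 1-1-0, 11--0, 11-0-}
Coverage chart:
  m1: --001,00-01
  m2: -0-10 ←essential
  m5: 00-01,001-1
  m6: --110,-0-10,-011-
  m7: -011-,001-1
  m9: --001,010-1
  m11: 010-1 ←essential
  m12: -11-0 ←essential
  m14: --110,-11-0
  m17: --001 ←essential
  m18: -0-10,1--10
  m20: 1-1-0 ←essential
  m22: --110,-0-10,-011-,1--10,1-1-0
  m23: -011- ←essential
  m24: 11--0,11-0-
  m25: --001,11-0-
  m26: 1--10,11--0
  m28: -11-0,1-1-0,11--0,11-0-
  m29: 11-0- ←essential
Essential: --001, -0-10, -011-, -11-0, 010-1, 1-1-0, 11-0-
Petrick residual → 00-01, 1--10
Min cover (9 terms): c'd'e + b'de' + b'cd + bce' + a'b'd'e + a'bc'e + ade' + ace' + abd'

9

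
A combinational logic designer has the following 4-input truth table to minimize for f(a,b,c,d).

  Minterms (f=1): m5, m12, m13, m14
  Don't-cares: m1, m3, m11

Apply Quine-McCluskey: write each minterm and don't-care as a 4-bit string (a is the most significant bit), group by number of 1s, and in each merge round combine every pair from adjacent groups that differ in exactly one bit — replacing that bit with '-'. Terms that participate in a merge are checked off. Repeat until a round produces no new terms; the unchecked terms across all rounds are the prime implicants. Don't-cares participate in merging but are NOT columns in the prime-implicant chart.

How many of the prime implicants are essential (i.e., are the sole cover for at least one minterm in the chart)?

1

size-2^0 implicants → 0001(✓)  0011(✓)  0101(✓)  1011(✓)  1100(✓)  1101(✓)  1110(✓)
size-2^1 implicants → -011  -101  0-01  00-1  11-0  110-
Unchecked terms (primes): -011, -101, 0-01, 00-1, 11-0, 110-
Minterm coverage:
  m5 ⊆ -101,0-01
  m12 ⊆ 11-0,110-
  m13 ⊆ -101,110-
  m14 ⊆ 11-0 [E]
E = {11-0}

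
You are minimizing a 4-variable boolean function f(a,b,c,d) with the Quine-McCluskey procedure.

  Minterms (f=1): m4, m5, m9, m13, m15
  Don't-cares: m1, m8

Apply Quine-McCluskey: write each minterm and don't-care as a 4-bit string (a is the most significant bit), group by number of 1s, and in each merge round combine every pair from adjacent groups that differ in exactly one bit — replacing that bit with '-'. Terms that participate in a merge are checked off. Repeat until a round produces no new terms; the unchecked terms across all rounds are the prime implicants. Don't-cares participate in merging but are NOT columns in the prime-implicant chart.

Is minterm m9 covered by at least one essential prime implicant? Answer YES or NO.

[col 0] 0001*, 0100*, 0101*, 1000*, 1001*, 1101*, 1111*
[col 1] -001*, -101*, 0-01*, 010-, 1-01*, 100-, 11-1
[col 2] --01
Prime implicants: --01, 010-, 100-, 11-1
PI chart (minterm → PIs covering it):
  4 | 010-  (sole → essential)
  5 | --01,010-
  9 | --01,100-
  13 | --01,11-1
  15 | 11-1  (sole → essential)
Essential prime implicants: 010-, 11-1

NO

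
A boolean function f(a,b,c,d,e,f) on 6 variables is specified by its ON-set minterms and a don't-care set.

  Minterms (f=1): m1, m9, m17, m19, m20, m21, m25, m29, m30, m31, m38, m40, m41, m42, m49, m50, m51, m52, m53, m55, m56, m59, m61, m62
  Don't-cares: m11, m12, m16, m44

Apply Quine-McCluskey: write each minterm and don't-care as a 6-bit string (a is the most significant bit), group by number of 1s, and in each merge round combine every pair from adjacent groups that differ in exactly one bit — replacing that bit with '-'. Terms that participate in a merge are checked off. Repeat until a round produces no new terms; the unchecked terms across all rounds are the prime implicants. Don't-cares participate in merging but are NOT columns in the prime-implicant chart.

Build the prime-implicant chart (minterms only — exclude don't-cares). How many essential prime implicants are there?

11

[col 0] 000001*, 001001*, 001011*, 001100*, 010000*, 010001*, 010011*, 010100*, 010101*, 011001*, 011101*, 011110*, 011111*, 100110, 101000*, 101001*, 101010*, 101100*, 110001*, 110010*, 110011*, 110100*, 110101*, 110111*, 111000*, 111011*, 111101*, 111110*
[col 1] -01001, -01100, -10001*, -10011*, -10100*, -10101*, -11101*, -11110, 0-0001*, 0-1001*, 00-001*, 0010-1, 01-001*, 01-101*, 010-00*, 010-01*, 0100-1*, 01000-*, 01010-*, 011-01*, 0111-1, 01111-, 1-1000, 101-00, 1010-0, 10100-, 11-011, 11-101*, 110-01*, 110-11*, 1100-1*, 11001-, 1101-1*, 11010-*
[col 2] -1-101, -10-01, -100-1, -1010-, 0--001, 01--01, 010-0-, 110--1
Prime implicants: -01001, -01100, -1-101, -10-01, -100-1, -1010-, -11110, 0--001, 0010-1, 01--01, 010-0-, 0111-1, 01111-, 1-1000, 100110, 101-00, 1010-0, 10100-, 11-011, 110--1, 11001-
PI chart (minterm → PIs covering it):
  1 | 0--001  (sole → essential)
  9 | -01001,0--001,0010-1
  17 | -10-01,-100-1,0--001,01--01,010-0-
  19 | -100-1  (sole → essential)
  20 | -1010-,010-0-
  21 | -1-101,-10-01,-1010-,01--01,010-0-
  25 | 0--001,01--01
  29 | -1-101,01--01,0111-1
  30 | -11110,01111-
  31 | 0111-1,01111-
  38 | 100110  (sole → essential)
  40 | 1-1000,101-00,1010-0,10100-
  41 | -01001,10100-
  42 | 1010-0  (sole → essential)
  49 | -10-01,-100-1,110--1
  50 | 11001-  (sole → essential)
  51 | -100-1,11-011,110--1,11001-
  52 | -1010-  (sole → essential)
  53 | -1-101,-10-01,-1010-,110--1
  55 | 110--1  (sole → essential)
  56 | 1-1000  (sole → essential)
  59 | 11-011  (sole → essential)
  61 | -1-101  (sole → essential)
  62 | -11110  (sole → essential)
Essential prime implicants: -1-101, -100-1, -1010-, -11110, 0--001, 1-1000, 100110, 1010-0, 11-011, 110--1, 11001-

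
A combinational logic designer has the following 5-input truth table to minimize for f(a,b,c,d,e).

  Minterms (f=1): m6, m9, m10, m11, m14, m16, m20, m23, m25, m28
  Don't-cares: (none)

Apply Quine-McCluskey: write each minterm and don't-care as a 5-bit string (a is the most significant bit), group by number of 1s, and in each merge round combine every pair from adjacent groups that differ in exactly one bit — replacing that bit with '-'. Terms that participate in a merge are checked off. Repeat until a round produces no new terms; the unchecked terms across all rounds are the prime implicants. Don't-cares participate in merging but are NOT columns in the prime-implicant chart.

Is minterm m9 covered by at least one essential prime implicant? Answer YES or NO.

YES

[col 0] 00110*, 01001*, 01010*, 01011*, 01110*, 10000*, 10100*, 10111, 11001*, 11100*
[col 1] -1001, 0-110, 01-10, 010-1, 0101-, 1-100, 10-00
Prime implicants: -1001, 0-110, 01-10, 010-1, 0101-, 1-100, 10-00, 10111
PI chart (minterm → PIs covering it):
  6 | 0-110  (sole → essential)
  9 | -1001,010-1
  10 | 01-10,0101-
  11 | 010-1,0101-
  14 | 0-110,01-10
  16 | 10-00  (sole → essential)
  20 | 1-100,10-00
  23 | 10111  (sole → essential)
  25 | -1001  (sole → essential)
  28 | 1-100  (sole → essential)
Essential prime implicants: -1001, 0-110, 1-100, 10-00, 10111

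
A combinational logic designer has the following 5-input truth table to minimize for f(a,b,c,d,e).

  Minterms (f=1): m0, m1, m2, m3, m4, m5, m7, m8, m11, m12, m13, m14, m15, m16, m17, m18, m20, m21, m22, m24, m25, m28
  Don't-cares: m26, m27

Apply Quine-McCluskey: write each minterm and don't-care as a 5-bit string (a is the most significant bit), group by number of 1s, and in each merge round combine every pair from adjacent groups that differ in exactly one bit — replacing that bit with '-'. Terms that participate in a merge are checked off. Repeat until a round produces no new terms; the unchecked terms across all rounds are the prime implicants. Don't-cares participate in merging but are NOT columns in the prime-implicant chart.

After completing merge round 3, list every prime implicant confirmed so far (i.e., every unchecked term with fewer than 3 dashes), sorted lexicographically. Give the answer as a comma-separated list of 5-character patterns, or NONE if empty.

-00-0, -1011, 0--11, 0-1-1, 0-10-, 00--1, 000--, 011--, 1-0-0, 1-00-, 10--0, 110--

size-2^0 implicants → 00000(✓)  00001(✓)  00010(✓)  00011(✓)  00100(✓)  00101(✓)  00111(✓)  01000(✓)  01011(✓)  01100(✓)  01101(✓)  01110(✓)  01111(✓)  10000(✓)  10001(✓)  10010(✓)  10100(✓)  10101(✓)  10110(✓)  11000(✓)  11001(✓)  11010(✓)  11011(✓)  11100(✓)
size-2^1 implicants → -0000(✓)  -0001(✓)  -0010(✓)  -0100(✓)  -0101(✓)  -1000(✓)  -1011  -1100(✓)  0-000(✓)  0-011(✓)  0-100(✓)  0-101(✓)  0-111(✓)  00-00(✓)  00-01(✓)  00-11(✓)  000-0(✓)  000-1(✓)  0000-(✓)  0001-(✓)  001-1(✓)  0010-(✓)  01-00(✓)  01-11(✓)  011-0(✓)  011-1(✓)  0110-(✓)  0111-(✓)  1-000(✓)  1-001(✓)  1-010(✓)  1-100(✓)  10-00(✓)  10-01(✓)  10-10(✓)  100-0(✓)  1000-(✓)  101-0(✓)  1010-(✓)  11-00(✓)  110-0(✓)  110-1(✓)  1100-(✓)  1101-(✓)
size-2^2 implicants → --000(✓)  --100(✓)  -0-00(✓)  -0-01(✓)  -00-0  -000-(✓)  -010-(✓)  -1-00(✓)  0--00(✓)  0--11  0-1-1  0-10-  00--1  00-0-(✓)  000--  011--  1--00(✓)  1-0-0  1-00-  10--0  10-0-(✓)  110--
size-2^3 implicants → ---00  -0-0-
Unchecked terms (primes): ---00, -0-0-, -00-0, -1011, 0--11, 0-1-1, 0-10-, 00--1, 000--, 011--, 1-0-0, 1-00-, 10--0, 110--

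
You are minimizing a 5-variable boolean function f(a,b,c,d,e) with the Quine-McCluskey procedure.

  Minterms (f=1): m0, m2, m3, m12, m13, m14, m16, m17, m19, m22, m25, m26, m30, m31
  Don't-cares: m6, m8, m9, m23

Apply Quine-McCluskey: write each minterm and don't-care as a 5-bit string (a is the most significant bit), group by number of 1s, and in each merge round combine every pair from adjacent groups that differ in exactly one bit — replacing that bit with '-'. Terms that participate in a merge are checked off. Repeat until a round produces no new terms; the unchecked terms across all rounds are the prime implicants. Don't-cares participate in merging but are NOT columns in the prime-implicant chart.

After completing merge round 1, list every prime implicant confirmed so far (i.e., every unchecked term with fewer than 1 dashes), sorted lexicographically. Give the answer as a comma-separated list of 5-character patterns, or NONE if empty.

NONE

size-2^0 implicants → 00000(✓)  00010(✓)  00011(✓)  00110(✓)  01000(✓)  01001(✓)  01100(✓)  01101(✓)  01110(✓)  10000(✓)  10001(✓)  10011(✓)  10110(✓)  10111(✓)  11001(✓)  11010(✓)  11110(✓)  11111(✓)
size-2^1 implicants → -0000  -0011  -0110(✓)  -1001  -1110(✓)  0-000  0-110(✓)  00-10  000-0  0001-  01-00(✓)  01-01(✓)  0100-(✓)  011-0  0110-(✓)  1-001  1-110(✓)  1-111(✓)  10-11  100-1  1000-  1011-(✓)  11-10  1111-(✓)
size-2^2 implicants → --110  01-0-  1-11-
Unchecked terms (primes): --110, -0000, -0011, -1001, 0-000, 00-10, 000-0, 0001-, 01-0-, 011-0, 1-001, 1-11-, 10-11, 100-1, 1000-, 11-10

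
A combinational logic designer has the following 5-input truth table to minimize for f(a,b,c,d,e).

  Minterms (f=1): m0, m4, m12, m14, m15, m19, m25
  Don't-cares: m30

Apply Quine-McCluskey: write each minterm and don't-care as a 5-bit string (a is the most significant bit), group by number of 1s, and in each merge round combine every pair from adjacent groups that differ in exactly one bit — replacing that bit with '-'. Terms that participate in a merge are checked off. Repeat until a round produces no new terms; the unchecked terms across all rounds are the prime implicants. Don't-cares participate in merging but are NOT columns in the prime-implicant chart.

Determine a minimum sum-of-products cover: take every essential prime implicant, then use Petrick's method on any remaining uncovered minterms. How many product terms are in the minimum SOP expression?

5

size-2^0 implicants → 00000(✓)  00100(✓)  01100(✓)  01110(✓)  01111(✓)  10011  11001  11110(✓)
size-2^1 implicants → -1110  0-100  00-00  011-0  0111-
Unchecked terms (primes): -1110, 0-100, 00-00, 011-0, 0111-, 10011, 11001
Minterm coverage:
  m0 ⊆ 00-00 [E]
  m4 ⊆ 0-100,00-00
  m12 ⊆ 0-100,011-0
  m14 ⊆ -1110,011-0,0111-
  m15 ⊆ 0111- [E]
  m19 ⊆ 10011 [E]
  m25 ⊆ 11001 [E]
E = {00-00, 0111-, 10011, 11001}
Petrick residual → 0-100
Cover = a'cd'e' + a'b'd'e' + a'bcd + ab'c'de + abc'd'e  |cover|=5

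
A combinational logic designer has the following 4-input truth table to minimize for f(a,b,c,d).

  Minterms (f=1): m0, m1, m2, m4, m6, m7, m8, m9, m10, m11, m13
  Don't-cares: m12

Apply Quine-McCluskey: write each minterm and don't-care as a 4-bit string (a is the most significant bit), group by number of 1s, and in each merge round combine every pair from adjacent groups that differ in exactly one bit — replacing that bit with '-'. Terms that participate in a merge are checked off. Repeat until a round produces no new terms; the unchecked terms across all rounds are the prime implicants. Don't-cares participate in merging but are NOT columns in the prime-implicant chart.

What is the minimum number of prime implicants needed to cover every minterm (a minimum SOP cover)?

5

Round 0: 0000✓ 0001✓ 0010✓ 0100✓ 0110✓ 0111✓ 1000✓ 1001✓ 1010✓ 1011✓ 1100✓ 1101✓
Round 1: -000✓ -001✓ -010✓ -100✓ 0-00✓ 0-10✓ 00-0✓ 000-✓ 01-0✓ 011- 1-00✓ 1-01✓ 10-0✓ 10-1✓ 100-✓ 101-✓ 110-✓
Round 2: --00 -0-0 -00- 0--0 1-0- 10--
PIs = {--00, -0-0, -00-, 0--0, 011-, 1-0-, 10--}
Coverage chart:
  m0: --00,-0-0,-00-,0--0
  m1: -00- ←essential
  m2: -0-0,0--0
  m4: --00,0--0
  m6: 0--0,011-
  m7: 011- ←essential
  m8: --00,-0-0,-00-,1-0-,10--
  m9: -00-,1-0-,10--
  m10: -0-0,10--
  m11: 10-- ←essential
  m13: 1-0- ←essential
Essential: -00-, 011-, 1-0-, 10--
Petrick residual → 0--0
Min cover (5 terms): b'c' + a'd' + a'bc + ac' + ab'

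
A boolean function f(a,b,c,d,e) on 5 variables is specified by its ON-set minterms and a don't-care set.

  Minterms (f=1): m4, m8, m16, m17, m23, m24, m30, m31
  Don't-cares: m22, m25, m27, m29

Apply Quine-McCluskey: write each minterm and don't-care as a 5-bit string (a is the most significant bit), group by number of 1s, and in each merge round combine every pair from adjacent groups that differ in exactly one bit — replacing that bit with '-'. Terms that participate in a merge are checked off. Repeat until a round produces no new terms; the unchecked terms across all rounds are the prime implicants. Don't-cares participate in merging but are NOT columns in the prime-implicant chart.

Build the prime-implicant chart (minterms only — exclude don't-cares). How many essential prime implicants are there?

size-2^0 implicants → 00100  01000(✓)  10000(✓)  10001(✓)  10110(✓)  10111(✓)  11000(✓)  11001(✓)  11011(✓)  11101(✓)  11110(✓)  11111(✓)
size-2^1 implicants → -1000  1-000(✓)  1-001(✓)  1-110(✓)  1-111(✓)  1000-(✓)  1011-(✓)  11-01(✓)  11-11(✓)  110-1(✓)  1100-(✓)  111-1(✓)  1111-(✓)
size-2^2 implicants → 1-00-  1-11-  11--1
Unchecked terms (primes): -1000, 00100, 1-00-, 1-11-, 11--1
Minterm coverage:
  m4 ⊆ 00100 [E]
  m8 ⊆ -1000 [E]
  m16 ⊆ 1-00- [E]
  m17 ⊆ 1-00- [E]
  m23 ⊆ 1-11- [E]
  m24 ⊆ -1000,1-00-
  m30 ⊆ 1-11- [E]
  m31 ⊆ 1-11-,11--1
E = {-1000, 00100, 1-00-, 1-11-}

4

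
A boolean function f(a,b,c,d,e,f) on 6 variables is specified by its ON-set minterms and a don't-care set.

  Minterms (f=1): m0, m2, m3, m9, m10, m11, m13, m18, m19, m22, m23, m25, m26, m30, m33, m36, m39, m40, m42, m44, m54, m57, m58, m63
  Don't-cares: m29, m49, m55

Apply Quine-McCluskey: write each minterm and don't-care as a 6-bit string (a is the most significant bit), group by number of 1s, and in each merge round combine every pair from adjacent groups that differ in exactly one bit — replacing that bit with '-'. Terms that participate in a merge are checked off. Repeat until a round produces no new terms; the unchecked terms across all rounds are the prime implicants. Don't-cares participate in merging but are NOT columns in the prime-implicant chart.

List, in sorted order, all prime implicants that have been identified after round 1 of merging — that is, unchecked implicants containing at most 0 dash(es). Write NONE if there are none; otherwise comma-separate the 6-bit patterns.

NONE

Round 0: 000000✓ 000010✓ 000011✓ 001001✓ 001010✓ 001011✓ 001101✓ 010010✓ 010011✓ 010110✓ 010111✓ 011001✓ 011010✓ 011101✓ 011110✓ 100001✓ 100100✓ 100111✓ 101000✓ 101010✓ 101100✓ 110001✓ 110110✓ 110111✓ 111001✓ 111010✓ 111111✓
Round 1: -01010✓ -10110✓ -10111✓ -11001 -11010✓ 0-0010✓ 0-0011✓ 0-1001✓ 0-1010✓ 0-1101✓ 00-010✓ 00-011✓ 0000-0 00001-✓ 001-01✓ 0010-1 00101-✓ 01-010✓ 01-110✓ 010-10✓ 010-11✓ 01001-✓ 01011-✓ 011-01✓ 011-10✓ 1-0001 1-0111 1-1010✓ 10-100 101-00 1010-0 11-001 11-111 11011-✓
Round 2: --1010 -1011- 0--010 0-001- 0-1-01 00-01- 01--10 010-1-
PIs = {--1010, -1011-, -11001, 0--010, 0-001-, 0-1-01, 00-01-, 0000-0, 0010-1, 01--10, 010-1-, 1-0001, 1-0111, 10-100, 101-00, 1010-0, 11-001, 11-111}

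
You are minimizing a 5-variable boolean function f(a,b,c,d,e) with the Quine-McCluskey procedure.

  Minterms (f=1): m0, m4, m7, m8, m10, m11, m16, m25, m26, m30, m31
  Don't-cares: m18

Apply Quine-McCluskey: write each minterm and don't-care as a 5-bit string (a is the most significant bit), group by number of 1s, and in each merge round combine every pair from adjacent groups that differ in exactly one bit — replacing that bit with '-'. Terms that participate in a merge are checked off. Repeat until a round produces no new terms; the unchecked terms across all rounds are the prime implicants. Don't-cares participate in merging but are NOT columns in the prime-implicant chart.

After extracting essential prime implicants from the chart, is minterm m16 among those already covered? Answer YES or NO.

NO

size-2^0 implicants → 00000(✓)  00100(✓)  00111  01000(✓)  01010(✓)  01011(✓)  10000(✓)  10010(✓)  11001  11010(✓)  11110(✓)  11111(✓)
size-2^1 implicants → -0000  -1010  0-000  00-00  010-0  0101-  1-010  100-0  11-10  1111-
Unchecked terms (primes): -0000, -1010, 0-000, 00-00, 00111, 010-0, 0101-, 1-010, 100-0, 11-10, 11001, 1111-
Minterm coverage:
  m0 ⊆ -0000,0-000,00-00
  m4 ⊆ 00-00 [E]
  m7 ⊆ 00111 [E]
  m8 ⊆ 0-000,010-0
  m10 ⊆ -1010,010-0,0101-
  m11 ⊆ 0101- [E]
  m16 ⊆ -0000,100-0
  m25 ⊆ 11001 [E]
  m26 ⊆ -1010,1-010,11-10
  m30 ⊆ 11-10,1111-
  m31 ⊆ 1111- [E]
E = {00-00, 00111, 0101-, 11001, 1111-}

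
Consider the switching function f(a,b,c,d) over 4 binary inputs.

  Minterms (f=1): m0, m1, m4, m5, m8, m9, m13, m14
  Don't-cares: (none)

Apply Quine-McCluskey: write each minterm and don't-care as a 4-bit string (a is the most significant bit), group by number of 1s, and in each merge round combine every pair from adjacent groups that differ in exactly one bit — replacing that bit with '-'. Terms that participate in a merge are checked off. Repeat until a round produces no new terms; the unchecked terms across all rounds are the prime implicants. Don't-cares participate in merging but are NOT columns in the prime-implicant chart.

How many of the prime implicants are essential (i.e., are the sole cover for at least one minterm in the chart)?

Round 0: 0000✓ 0001✓ 0100✓ 0101✓ 1000✓ 1001✓ 1101✓ 1110
Round 1: -000✓ -001✓ -101✓ 0-00✓ 0-01✓ 000-✓ 010-✓ 1-01✓ 100-✓
Round 2: --01 -00- 0-0-
PIs = {--01, -00-, 0-0-, 1110}
Coverage chart:
  m0: -00-,0-0-
  m1: --01,-00-,0-0-
  m4: 0-0- ←essential
  m5: --01,0-0-
  m8: -00- ←essential
  m9: --01,-00-
  m13: --01 ←essential
  m14: 1110 ←essential
Essential: --01, -00-, 0-0-, 1110

4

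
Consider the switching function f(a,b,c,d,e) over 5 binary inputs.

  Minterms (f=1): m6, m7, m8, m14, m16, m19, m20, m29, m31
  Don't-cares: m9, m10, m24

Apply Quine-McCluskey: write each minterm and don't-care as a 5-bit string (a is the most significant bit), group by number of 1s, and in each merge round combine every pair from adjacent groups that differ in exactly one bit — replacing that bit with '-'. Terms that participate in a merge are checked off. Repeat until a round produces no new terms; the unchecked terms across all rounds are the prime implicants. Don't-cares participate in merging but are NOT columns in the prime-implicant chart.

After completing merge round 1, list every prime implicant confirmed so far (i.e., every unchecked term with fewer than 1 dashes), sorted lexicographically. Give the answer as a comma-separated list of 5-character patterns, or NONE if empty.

Round 0: 00110✓ 00111✓ 01000✓ 01001✓ 01010✓ 01110✓ 10000✓ 10011 10100✓ 11000✓ 11101✓ 11111✓
Round 1: -1000 0-110 0011- 01-10 010-0 0100- 1-000 10-00 111-1
PIs = {-1000, 0-110, 0011-, 01-10, 010-0, 0100-, 1-000, 10-00, 10011, 111-1}

10011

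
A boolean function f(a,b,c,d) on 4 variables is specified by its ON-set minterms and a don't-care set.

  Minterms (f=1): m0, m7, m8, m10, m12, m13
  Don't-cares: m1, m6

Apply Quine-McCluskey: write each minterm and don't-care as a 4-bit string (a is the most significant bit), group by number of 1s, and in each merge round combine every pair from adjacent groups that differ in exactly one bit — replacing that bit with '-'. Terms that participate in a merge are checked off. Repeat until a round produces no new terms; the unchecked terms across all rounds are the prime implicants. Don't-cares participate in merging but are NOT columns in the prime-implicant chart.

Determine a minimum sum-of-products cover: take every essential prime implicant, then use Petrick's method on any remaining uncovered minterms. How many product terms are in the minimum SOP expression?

4

size-2^0 implicants → 0000(✓)  0001(✓)  0110(✓)  0111(✓)  1000(✓)  1010(✓)  1100(✓)  1101(✓)
size-2^1 implicants → -000  000-  011-  1-00  10-0  110-
Unchecked terms (primes): -000, 000-, 011-, 1-00, 10-0, 110-
Minterm coverage:
  m0 ⊆ -000,000-
  m7 ⊆ 011- [E]
  m8 ⊆ -000,1-00,10-0
  m10 ⊆ 10-0 [E]
  m12 ⊆ 1-00,110-
  m13 ⊆ 110- [E]
E = {011-, 10-0, 110-}
Petrick residual → -000
Cover = b'c'd' + a'bc + ab'd' + abc'  |cover|=4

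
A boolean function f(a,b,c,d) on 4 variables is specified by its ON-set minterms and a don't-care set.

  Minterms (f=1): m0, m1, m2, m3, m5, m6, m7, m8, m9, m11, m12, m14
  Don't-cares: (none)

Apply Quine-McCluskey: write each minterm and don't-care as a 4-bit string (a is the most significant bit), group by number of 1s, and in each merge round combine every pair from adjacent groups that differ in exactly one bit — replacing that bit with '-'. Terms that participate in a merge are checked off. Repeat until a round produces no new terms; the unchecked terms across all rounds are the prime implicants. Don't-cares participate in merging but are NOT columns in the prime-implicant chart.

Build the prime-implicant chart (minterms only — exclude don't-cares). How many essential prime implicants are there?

2

size-2^0 implicants → 0000(✓)  0001(✓)  0010(✓)  0011(✓)  0101(✓)  0110(✓)  0111(✓)  1000(✓)  1001(✓)  1011(✓)  1100(✓)  1110(✓)
size-2^1 implicants → -000(✓)  -001(✓)  -011(✓)  -110  0-01(✓)  0-10(✓)  0-11(✓)  00-0(✓)  00-1(✓)  000-(✓)  001-(✓)  01-1(✓)  011-(✓)  1-00  10-1(✓)  100-(✓)  11-0
size-2^2 implicants → -0-1  -00-  0--1  0-1-  00--
Unchecked terms (primes): -0-1, -00-, -110, 0--1, 0-1-, 00--, 1-00, 11-0
Minterm coverage:
  m0 ⊆ -00-,00--
  m1 ⊆ -0-1,-00-,0--1,00--
  m2 ⊆ 0-1-,00--
  m3 ⊆ -0-1,0--1,0-1-,00--
  m5 ⊆ 0--1 [E]
  m6 ⊆ -110,0-1-
  m7 ⊆ 0--1,0-1-
  m8 ⊆ -00-,1-00
  m9 ⊆ -0-1,-00-
  m11 ⊆ -0-1 [E]
  m12 ⊆ 1-00,11-0
  m14 ⊆ -110,11-0
E = {-0-1, 0--1}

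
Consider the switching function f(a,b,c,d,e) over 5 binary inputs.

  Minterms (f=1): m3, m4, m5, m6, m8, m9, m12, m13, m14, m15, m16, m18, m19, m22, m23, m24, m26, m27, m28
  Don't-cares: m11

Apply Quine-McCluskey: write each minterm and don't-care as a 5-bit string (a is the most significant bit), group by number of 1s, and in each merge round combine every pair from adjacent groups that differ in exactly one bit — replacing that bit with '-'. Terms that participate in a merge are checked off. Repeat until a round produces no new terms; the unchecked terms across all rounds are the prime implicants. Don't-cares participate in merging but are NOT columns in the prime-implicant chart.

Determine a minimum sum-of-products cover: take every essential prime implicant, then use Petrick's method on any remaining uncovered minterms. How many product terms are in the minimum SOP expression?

7

size-2^0 implicants → 00011(✓)  00100(✓)  00101(✓)  00110(✓)  01000(✓)  01001(✓)  01011(✓)  01100(✓)  01101(✓)  01110(✓)  01111(✓)  10000(✓)  10010(✓)  10011(✓)  10110(✓)  10111(✓)  11000(✓)  11010(✓)  11011(✓)  11100(✓)
size-2^1 implicants → -0011(✓)  -0110  -1000(✓)  -1011(✓)  -1100(✓)  0-011(✓)  0-100(✓)  0-101(✓)  0-110(✓)  001-0(✓)  0010-(✓)  01-00(✓)  01-01(✓)  01-11(✓)  010-1(✓)  0100-(✓)  011-0(✓)  011-1(✓)  0110-(✓)  0111-(✓)  1-000(✓)  1-010(✓)  1-011(✓)  10-10(✓)  10-11(✓)  100-0(✓)  1001-(✓)  1011-(✓)  11-00(✓)  110-0(✓)  1101-(✓)
size-2^2 implicants → --011  -1-00  0-1-0  0-10-  01--1  01-0-  011--  1-0-0  1-01-  10-1-
Unchecked terms (primes): --011, -0110, -1-00, 0-1-0, 0-10-, 01--1, 01-0-, 011--, 1-0-0, 1-01-, 10-1-
Minterm coverage:
  m3 ⊆ --011 [E]
  m4 ⊆ 0-1-0,0-10-
  m5 ⊆ 0-10- [E]
  m6 ⊆ -0110,0-1-0
  m8 ⊆ -1-00,01-0-
  m9 ⊆ 01--1,01-0-
  m12 ⊆ -1-00,0-1-0,0-10-,01-0-,011--
  m13 ⊆ 0-10-,01--1,01-0-,011--
  m14 ⊆ 0-1-0,011--
  m15 ⊆ 01--1,011--
  m16 ⊆ 1-0-0 [E]
  m18 ⊆ 1-0-0,1-01-,10-1-
  m19 ⊆ --011,1-01-,10-1-
  m22 ⊆ -0110,10-1-
  m23 ⊆ 10-1- [E]
  m24 ⊆ -1-00,1-0-0
  m26 ⊆ 1-0-0,1-01-
  m27 ⊆ --011,1-01-
  m28 ⊆ -1-00 [E]
E = {--011, -1-00, 0-10-, 1-0-0, 10-1-}
Petrick residual → 0-1-0, 01--1
Cover = c'de + bd'e' + a'ce' + a'cd' + a'be + ac'e' + ab'd  |cover|=7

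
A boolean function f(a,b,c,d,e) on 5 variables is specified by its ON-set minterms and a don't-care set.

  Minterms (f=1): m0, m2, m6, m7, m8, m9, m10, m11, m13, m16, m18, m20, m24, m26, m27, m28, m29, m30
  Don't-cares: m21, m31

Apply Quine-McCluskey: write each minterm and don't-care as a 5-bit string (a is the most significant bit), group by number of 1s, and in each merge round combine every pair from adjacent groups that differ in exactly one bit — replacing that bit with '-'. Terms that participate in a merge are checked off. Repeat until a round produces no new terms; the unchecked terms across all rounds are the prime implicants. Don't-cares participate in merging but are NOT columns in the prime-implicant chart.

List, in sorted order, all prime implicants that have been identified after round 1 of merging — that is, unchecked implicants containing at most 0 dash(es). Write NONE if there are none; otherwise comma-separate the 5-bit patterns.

NONE

size-2^0 implicants → 00000(✓)  00010(✓)  00110(✓)  00111(✓)  01000(✓)  01001(✓)  01010(✓)  01011(✓)  01101(✓)  10000(✓)  10010(✓)  10100(✓)  10101(✓)  11000(✓)  11010(✓)  11011(✓)  11100(✓)  11101(✓)  11110(✓)  11111(✓)
size-2^1 implicants → -0000(✓)  -0010(✓)  -1000(✓)  -1010(✓)  -1011(✓)  -1101  0-000(✓)  0-010(✓)  00-10  000-0(✓)  0011-  01-01  010-0(✓)  010-1(✓)  0100-(✓)  0101-(✓)  1-000(✓)  1-010(✓)  1-100(✓)  1-101(✓)  10-00(✓)  100-0(✓)  1010-(✓)  11-00(✓)  11-10(✓)  11-11(✓)  110-0(✓)  1101-(✓)  111-0(✓)  111-1(✓)  1110-(✓)  1111-(✓)
size-2^2 implicants → --000(✓)  --010(✓)  -00-0(✓)  -10-0(✓)  -101-  0-0-0(✓)  010--  1--00  1-0-0(✓)  1-10-  11--0  11-1-  111--
size-2^3 implicants → --0-0
Unchecked terms (primes): --0-0, -101-, -1101, 00-10, 0011-, 01-01, 010--, 1--00, 1-10-, 11--0, 11-1-, 111--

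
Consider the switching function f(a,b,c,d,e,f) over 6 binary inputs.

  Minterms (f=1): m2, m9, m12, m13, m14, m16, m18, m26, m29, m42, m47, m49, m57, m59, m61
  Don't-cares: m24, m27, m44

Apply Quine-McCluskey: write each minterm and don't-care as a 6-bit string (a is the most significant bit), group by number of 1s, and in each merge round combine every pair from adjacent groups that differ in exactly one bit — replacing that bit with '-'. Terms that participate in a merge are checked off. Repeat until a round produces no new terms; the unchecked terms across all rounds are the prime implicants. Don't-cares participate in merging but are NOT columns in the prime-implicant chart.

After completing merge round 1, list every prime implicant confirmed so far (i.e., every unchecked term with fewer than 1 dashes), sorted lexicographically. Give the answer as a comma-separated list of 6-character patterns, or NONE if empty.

101010, 101111

Round 0: 000010✓ 001001✓ 001100✓ 001101✓ 001110✓ 010000✓ 010010✓ 011000✓ 011010✓ 011011✓ 011101✓ 101010 101100✓ 101111 110001✓ 111001✓ 111011✓ 111101✓
Round 1: -01100 -11011 -11101 0-0010 0-1101 001-01 0011-0 00110- 01-000✓ 01-010✓ 0100-0✓ 0110-0✓ 01101- 11-001 111-01 1110-1
Round 2: 01-0-0
PIs = {-01100, -11011, -11101, 0-0010, 0-1101, 001-01, 0011-0, 00110-, 01-0-0, 01101-, 101010, 101111, 11-001, 111-01, 1110-1}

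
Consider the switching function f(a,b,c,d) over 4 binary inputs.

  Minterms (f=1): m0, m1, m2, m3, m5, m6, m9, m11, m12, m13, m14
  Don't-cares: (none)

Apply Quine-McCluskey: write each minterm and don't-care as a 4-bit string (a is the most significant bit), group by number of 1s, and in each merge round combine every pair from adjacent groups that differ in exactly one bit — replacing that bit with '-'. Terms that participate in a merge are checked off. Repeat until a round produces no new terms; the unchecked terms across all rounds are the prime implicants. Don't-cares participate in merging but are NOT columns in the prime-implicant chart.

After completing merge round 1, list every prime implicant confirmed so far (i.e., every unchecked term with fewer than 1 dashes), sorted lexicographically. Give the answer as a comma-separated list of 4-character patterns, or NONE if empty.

[col 0] 0000*, 0001*, 0010*, 0011*, 0101*, 0110*, 1001*, 1011*, 1100*, 1101*, 1110*
[col 1] -001*, -011*, -101*, -110, 0-01*, 0-10, 00-0*, 00-1*, 000-*, 001-*, 1-01*, 10-1*, 11-0, 110-
[col 2] --01, -0-1, 00--
Prime implicants: --01, -0-1, -110, 0-10, 00--, 11-0, 110-

NONE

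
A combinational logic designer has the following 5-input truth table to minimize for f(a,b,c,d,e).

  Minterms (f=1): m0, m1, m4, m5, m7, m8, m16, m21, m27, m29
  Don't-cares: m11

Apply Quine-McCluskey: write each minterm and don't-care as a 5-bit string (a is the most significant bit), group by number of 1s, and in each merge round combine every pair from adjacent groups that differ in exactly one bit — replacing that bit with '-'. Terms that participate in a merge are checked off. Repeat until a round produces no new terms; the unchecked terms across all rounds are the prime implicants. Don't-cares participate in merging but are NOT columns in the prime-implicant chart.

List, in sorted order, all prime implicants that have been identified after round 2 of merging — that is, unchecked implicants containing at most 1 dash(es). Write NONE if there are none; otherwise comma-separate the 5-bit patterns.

-0000, -0101, -1011, 0-000, 001-1, 1-101

size-2^0 implicants → 00000(✓)  00001(✓)  00100(✓)  00101(✓)  00111(✓)  01000(✓)  01011(✓)  10000(✓)  10101(✓)  11011(✓)  11101(✓)
size-2^1 implicants → -0000  -0101  -1011  0-000  00-00(✓)  00-01(✓)  0000-(✓)  001-1  0010-(✓)  1-101
size-2^2 implicants → 00-0-
Unchecked terms (primes): -0000, -0101, -1011, 0-000, 00-0-, 001-1, 1-101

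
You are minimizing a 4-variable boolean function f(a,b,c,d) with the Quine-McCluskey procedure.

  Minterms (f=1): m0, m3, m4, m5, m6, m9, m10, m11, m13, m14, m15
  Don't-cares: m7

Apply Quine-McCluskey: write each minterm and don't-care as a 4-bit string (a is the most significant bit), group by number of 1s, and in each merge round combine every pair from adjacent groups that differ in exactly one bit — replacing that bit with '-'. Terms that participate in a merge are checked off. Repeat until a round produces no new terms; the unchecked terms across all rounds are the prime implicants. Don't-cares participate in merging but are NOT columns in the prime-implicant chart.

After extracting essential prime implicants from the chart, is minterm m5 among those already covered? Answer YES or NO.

NO

size-2^0 implicants → 0000(✓)  0011(✓)  0100(✓)  0101(✓)  0110(✓)  0111(✓)  1001(✓)  1010(✓)  1011(✓)  1101(✓)  1110(✓)  1111(✓)
size-2^1 implicants → -011(✓)  -101(✓)  -110(✓)  -111(✓)  0-00  0-11(✓)  01-0(✓)  01-1(✓)  010-(✓)  011-(✓)  1-01(✓)  1-10(✓)  1-11(✓)  10-1(✓)  101-(✓)  11-1(✓)  111-(✓)
size-2^2 implicants → --11  -1-1  -11-  01--  1--1  1-1-
Unchecked terms (primes): --11, -1-1, -11-, 0-00, 01--, 1--1, 1-1-
Minterm coverage:
  m0 ⊆ 0-00 [E]
  m3 ⊆ --11 [E]
  m4 ⊆ 0-00,01--
  m5 ⊆ -1-1,01--
  m6 ⊆ -11-,01--
  m9 ⊆ 1--1 [E]
  m10 ⊆ 1-1- [E]
  m11 ⊆ --11,1--1,1-1-
  m13 ⊆ -1-1,1--1
  m14 ⊆ -11-,1-1-
  m15 ⊆ --11,-1-1,-11-,1--1,1-1-
E = {--11, 0-00, 1--1, 1-1-}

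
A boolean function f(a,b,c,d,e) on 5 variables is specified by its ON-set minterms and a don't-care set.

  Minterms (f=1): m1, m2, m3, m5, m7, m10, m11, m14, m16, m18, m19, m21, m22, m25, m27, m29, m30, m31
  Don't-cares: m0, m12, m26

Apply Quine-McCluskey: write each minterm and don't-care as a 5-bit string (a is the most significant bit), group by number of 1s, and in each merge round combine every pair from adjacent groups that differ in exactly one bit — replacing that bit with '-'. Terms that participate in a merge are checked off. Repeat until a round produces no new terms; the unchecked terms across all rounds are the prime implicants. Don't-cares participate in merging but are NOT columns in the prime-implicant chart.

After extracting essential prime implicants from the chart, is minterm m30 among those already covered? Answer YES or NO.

Round 0: 00000✓ 00001✓ 00010✓ 00011✓ 00101✓ 00111✓ 01010✓ 01011✓ 01100✓ 01110✓ 10000✓ 10010✓ 10011✓ 10101✓ 10110✓ 11001✓ 11010✓ 11011✓ 11101✓ 11110✓ 11111✓
Round 1: -0000✓ -0010✓ -0011✓ -0101 -1010✓ -1011✓ -1110✓ 0-010✓ 0-011✓ 00-01✓ 00-11✓ 000-0✓ 000-1✓ 0000-✓ 0001-✓ 001-1✓ 01-10✓ 0101-✓ 011-0 1-010✓ 1-011✓ 1-101 1-110✓ 10-10✓ 100-0✓ 1001-✓ 11-01✓ 11-10✓ 11-11✓ 110-1✓ 1101-✓ 111-1✓ 1111-✓
Round 2: --010✓ --011✓ -00-0 -001-✓ -1-10 -101-✓ 0-01-✓ 00--1 000-- 1--10 1-01-✓ 11--1 11-1-
Round 3: --01-
PIs = {--01-, -00-0, -0101, -1-10, 00--1, 000--, 011-0, 1--10, 1-101, 11--1, 11-1-}
Coverage chart:
  m1: 00--1,000--
  m2: --01-,-00-0,000--
  m3: --01-,00--1,000--
  m5: -0101,00--1
  m7: 00--1 ←essential
  m10: --01-,-1-10
  m11: --01- ←essential
  m14: -1-10,011-0
  m16: -00-0 ←essential
  m18: --01-,-00-0,1--10
  m19: --01- ←essential
  m21: -0101,1-101
  m22: 1--10 ←essential
  m25: 11--1 ←essential
  m27: --01-,11--1,11-1-
  m29: 1-101,11--1
  m30: -1-10,1--10,11-1-
  m31: 11--1,11-1-
Essential: --01-, -00-0, 00--1, 1--10, 11--1

YES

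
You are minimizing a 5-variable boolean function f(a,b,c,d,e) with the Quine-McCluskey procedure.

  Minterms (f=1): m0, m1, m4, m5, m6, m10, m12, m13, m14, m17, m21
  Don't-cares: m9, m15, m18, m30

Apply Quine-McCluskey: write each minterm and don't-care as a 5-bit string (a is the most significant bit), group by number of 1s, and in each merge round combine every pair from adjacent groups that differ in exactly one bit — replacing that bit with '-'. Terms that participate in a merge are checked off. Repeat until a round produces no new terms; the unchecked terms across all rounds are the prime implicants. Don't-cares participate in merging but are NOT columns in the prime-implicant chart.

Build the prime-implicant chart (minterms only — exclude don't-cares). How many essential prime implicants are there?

4

[col 0] 00000*, 00001*, 00100*, 00101*, 00110*, 01001*, 01010*, 01100*, 01101*, 01110*, 01111*, 10001*, 10010, 10101*, 11110*
[col 1] -0001*, -0101*, -1110, 0-001*, 0-100*, 0-101*, 0-110*, 00-00*, 00-01*, 0000-*, 001-0*, 0010-*, 01-01*, 01-10, 011-0*, 011-1*, 0110-*, 0111-*, 10-01*
[col 2] -0-01, 0--01, 0-1-0, 0-10-, 00-0-, 011--
Prime implicants: -0-01, -1110, 0--01, 0-1-0, 0-10-, 00-0-, 01-10, 011--, 10010
PI chart (minterm → PIs covering it):
  0 | 00-0-  (sole → essential)
  1 | -0-01,0--01,00-0-
  4 | 0-1-0,0-10-,00-0-
  5 | -0-01,0--01,0-10-,00-0-
  6 | 0-1-0  (sole → essential)
  10 | 01-10  (sole → essential)
  12 | 0-1-0,0-10-,011--
  13 | 0--01,0-10-,011--
  14 | -1110,0-1-0,01-10,011--
  17 | -0-01  (sole → essential)
  21 | -0-01  (sole → essential)
Essential prime implicants: -0-01, 0-1-0, 00-0-, 01-10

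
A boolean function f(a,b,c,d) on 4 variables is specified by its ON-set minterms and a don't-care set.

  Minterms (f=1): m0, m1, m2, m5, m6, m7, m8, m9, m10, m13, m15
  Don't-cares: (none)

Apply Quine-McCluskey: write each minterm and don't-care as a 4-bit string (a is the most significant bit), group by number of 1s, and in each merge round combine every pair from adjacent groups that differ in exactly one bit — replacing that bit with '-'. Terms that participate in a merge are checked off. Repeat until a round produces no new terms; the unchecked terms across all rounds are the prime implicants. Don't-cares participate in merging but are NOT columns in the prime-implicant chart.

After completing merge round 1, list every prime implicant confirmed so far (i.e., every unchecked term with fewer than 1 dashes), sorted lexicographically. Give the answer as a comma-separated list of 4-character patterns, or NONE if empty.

size-2^0 implicants → 0000(✓)  0001(✓)  0010(✓)  0101(✓)  0110(✓)  0111(✓)  1000(✓)  1001(✓)  1010(✓)  1101(✓)  1111(✓)
size-2^1 implicants → -000(✓)  -001(✓)  -010(✓)  -101(✓)  -111(✓)  0-01(✓)  0-10  00-0(✓)  000-(✓)  01-1(✓)  011-  1-01(✓)  10-0(✓)  100-(✓)  11-1(✓)
size-2^2 implicants → --01  -0-0  -00-  -1-1
Unchecked terms (primes): --01, -0-0, -00-, -1-1, 0-10, 011-

NONE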